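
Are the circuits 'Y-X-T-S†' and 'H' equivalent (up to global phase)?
No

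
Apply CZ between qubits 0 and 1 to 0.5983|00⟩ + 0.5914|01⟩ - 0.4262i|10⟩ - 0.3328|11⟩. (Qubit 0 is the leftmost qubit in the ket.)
0.5983|00⟩ + 0.5914|01⟩ - 0.4262i|10⟩ + 0.3328|11⟩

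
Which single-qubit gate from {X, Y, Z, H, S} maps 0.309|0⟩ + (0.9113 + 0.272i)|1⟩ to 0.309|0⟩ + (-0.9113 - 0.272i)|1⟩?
Z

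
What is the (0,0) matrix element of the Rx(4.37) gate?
-0.5763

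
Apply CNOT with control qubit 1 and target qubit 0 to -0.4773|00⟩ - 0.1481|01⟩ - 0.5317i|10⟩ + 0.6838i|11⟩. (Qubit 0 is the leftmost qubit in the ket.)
-0.4773|00⟩ + 0.6838i|01⟩ - 0.5317i|10⟩ - 0.1481|11⟩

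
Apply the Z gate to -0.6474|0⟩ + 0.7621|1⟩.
-0.6474|0⟩ - 0.7621|1⟩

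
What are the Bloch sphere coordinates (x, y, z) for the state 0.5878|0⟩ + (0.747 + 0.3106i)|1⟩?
(0.8782, 0.3651, -0.309)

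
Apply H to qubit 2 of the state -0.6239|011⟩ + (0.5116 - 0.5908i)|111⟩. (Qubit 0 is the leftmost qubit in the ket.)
-0.4412|010⟩ + 0.4412|011⟩ + (0.3618 - 0.4178i)|110⟩ + (-0.3618 + 0.4178i)|111⟩

H on qubit 2 mixes each pair of kets that differ only in qubit 2: amplitudes (a, b) of (|…0…⟩, |…1…⟩) become ((a + b)/√2, (a − b)/√2). Kets absent from the input have amplitude 0.
(|010⟩, |011⟩): (a, b) = (0, -0.6239) → (-0.4412, 0.4412)
(|110⟩, |111⟩): (a, b) = (0, (0.5116 - 0.5908i)) → ((0.3618 - 0.4178i), (-0.3618 + 0.4178i))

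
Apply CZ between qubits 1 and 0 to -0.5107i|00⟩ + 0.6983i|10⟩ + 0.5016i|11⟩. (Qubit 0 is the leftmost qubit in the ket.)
-0.5107i|00⟩ + 0.6983i|10⟩ - 0.5016i|11⟩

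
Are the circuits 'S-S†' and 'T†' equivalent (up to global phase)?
No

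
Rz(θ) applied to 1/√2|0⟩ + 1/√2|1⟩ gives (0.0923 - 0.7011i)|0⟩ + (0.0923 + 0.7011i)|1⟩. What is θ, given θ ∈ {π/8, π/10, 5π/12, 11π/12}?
11π/12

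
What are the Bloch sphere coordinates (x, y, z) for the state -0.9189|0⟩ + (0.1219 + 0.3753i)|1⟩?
(-0.224, -0.6897, 0.6887)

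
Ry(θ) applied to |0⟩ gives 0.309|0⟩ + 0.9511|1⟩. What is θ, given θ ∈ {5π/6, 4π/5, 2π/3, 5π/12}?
4π/5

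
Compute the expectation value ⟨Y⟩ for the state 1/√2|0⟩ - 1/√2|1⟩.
0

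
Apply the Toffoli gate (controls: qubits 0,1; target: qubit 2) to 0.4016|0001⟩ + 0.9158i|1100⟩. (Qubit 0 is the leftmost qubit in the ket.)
0.4016|0001⟩ + 0.9158i|1110⟩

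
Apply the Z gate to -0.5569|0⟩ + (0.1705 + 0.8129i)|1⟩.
-0.5569|0⟩ + (-0.1705 - 0.8129i)|1⟩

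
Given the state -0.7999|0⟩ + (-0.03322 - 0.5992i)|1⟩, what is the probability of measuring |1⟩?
0.3601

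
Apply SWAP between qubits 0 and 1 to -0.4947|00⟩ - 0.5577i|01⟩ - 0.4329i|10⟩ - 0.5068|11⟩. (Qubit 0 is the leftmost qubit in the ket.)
-0.4947|00⟩ - 0.4329i|01⟩ - 0.5577i|10⟩ - 0.5068|11⟩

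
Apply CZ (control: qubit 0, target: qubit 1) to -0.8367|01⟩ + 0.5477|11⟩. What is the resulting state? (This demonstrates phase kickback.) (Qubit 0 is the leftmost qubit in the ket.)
-0.8367|01⟩ - 0.5477|11⟩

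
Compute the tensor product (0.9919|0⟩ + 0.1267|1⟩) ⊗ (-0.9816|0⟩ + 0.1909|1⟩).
-0.9736|00⟩ + 0.1894|01⟩ - 0.1244|10⟩ + 0.02419|11⟩

amp(|b₁b₂…⟩) = product of the factor amplitudes for bits b₁, b₂, …; only kets whose every factor amplitude is nonzero survive.
|00⟩: (0.9919)(-0.9816) = -0.9736
|01⟩: (0.9919)(0.1909) = 0.1894
|10⟩: (0.1267)(-0.9816) = -0.1244
|11⟩: (0.1267)(0.1909) = 0.02419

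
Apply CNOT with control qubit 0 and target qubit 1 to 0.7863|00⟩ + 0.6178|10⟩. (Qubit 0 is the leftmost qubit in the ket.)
0.7863|00⟩ + 0.6178|11⟩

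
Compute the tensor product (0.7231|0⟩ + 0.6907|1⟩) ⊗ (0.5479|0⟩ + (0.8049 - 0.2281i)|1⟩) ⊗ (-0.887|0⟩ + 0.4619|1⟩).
-0.3514|000⟩ + 0.183|001⟩ + (-0.5163 + 0.1463i)|010⟩ + (0.2688 - 0.07619i)|011⟩ - 0.3357|100⟩ + 0.1748|101⟩ + (-0.4931 + 0.1397i)|110⟩ + (0.2568 - 0.07277i)|111⟩

amp(|b₁b₂…⟩) = product of the factor amplitudes for bits b₁, b₂, …; only kets whose every factor amplitude is nonzero survive.
|000⟩: (0.7231)(0.5479)(-0.887) = -0.3514
|001⟩: (0.7231)(0.5479)(0.4619) = 0.183
|010⟩: (0.7231)(0.8049 - 0.2281i)(-0.887) = (-0.5163 + 0.1463i)
|011⟩: (0.7231)(0.8049 - 0.2281i)(0.4619) = (0.2688 - 0.07619i)
|100⟩: (0.6907)(0.5479)(-0.887) = -0.3357
|101⟩: (0.6907)(0.5479)(0.4619) = 0.1748
|110⟩: (0.6907)(0.8049 - 0.2281i)(-0.887) = (-0.4931 + 0.1397i)
|111⟩: (0.6907)(0.8049 - 0.2281i)(0.4619) = (0.2568 - 0.07277i)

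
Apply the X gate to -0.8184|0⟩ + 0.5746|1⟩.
0.5746|0⟩ - 0.8184|1⟩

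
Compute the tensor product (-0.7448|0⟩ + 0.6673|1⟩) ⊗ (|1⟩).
-0.7448|01⟩ + 0.6673|11⟩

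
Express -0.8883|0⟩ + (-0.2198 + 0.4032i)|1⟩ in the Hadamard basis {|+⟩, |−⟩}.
(-0.7835 + 0.2851i)|+⟩ + (-0.4727 - 0.2851i)|−⟩

With |ψ⟩ = α|0⟩ + β|1⟩, the Hadamard-basis coefficients are ⟨+|ψ⟩ = (α + β)/√2 and ⟨−|ψ⟩ = (α − β)/√2.
Here α = -0.8883, β = (-0.2198 + 0.4032i): (α + β)/√2 = (-0.7835 + 0.2851i), (α − β)/√2 = (-0.4727 - 0.2851i).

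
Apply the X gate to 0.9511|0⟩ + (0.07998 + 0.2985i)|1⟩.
(0.07998 + 0.2985i)|0⟩ + 0.9511|1⟩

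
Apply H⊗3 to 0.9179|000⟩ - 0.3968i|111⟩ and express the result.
(0.3245 - 0.1403i)|000⟩ + (0.3245 + 0.1403i)|001⟩ + (0.3245 + 0.1403i)|010⟩ + (0.3245 - 0.1403i)|011⟩ + (0.3245 + 0.1403i)|100⟩ + (0.3245 - 0.1403i)|101⟩ + (0.3245 - 0.1403i)|110⟩ + (0.3245 + 0.1403i)|111⟩

H⊗3 gives amp(|y⟩) = (1/2√2) Σ_x (−1)^(x·y) amp(|x⟩), where x·y is the number of positions in which both x and y have a 1.
|000⟩: (0.9179 - 0.3968i)/(2√2) = (0.3245 - 0.1403i)
|001⟩: (0.9179 + 0.3968i)/(2√2) = (0.3245 + 0.1403i)
|010⟩: (0.9179 + 0.3968i)/(2√2) = (0.3245 + 0.1403i)
|011⟩: (0.9179 - 0.3968i)/(2√2) = (0.3245 - 0.1403i)
|100⟩: (0.9179 + 0.3968i)/(2√2) = (0.3245 + 0.1403i)
|101⟩: (0.9179 - 0.3968i)/(2√2) = (0.3245 - 0.1403i)
|110⟩: (0.9179 - 0.3968i)/(2√2) = (0.3245 - 0.1403i)
|111⟩: (0.9179 + 0.3968i)/(2√2) = (0.3245 + 0.1403i)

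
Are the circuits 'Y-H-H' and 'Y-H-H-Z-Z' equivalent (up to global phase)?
Yes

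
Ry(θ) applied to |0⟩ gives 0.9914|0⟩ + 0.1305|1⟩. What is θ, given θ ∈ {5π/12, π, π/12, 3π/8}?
π/12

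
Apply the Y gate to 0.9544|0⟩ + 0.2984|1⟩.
-0.2984i|0⟩ + 0.9544i|1⟩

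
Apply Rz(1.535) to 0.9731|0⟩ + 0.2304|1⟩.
(0.7003 - 0.6757i)|0⟩ + (0.1658 + 0.16i)|1⟩

Rz(1.535) = [[e^(−iθ/2), 0], [0, e^(iθ/2)]] with e^(±iθ/2) = cos(θ/2) ± i·sin(θ/2); θ = 1.535, cos(θ/2) ≈ 0.719649, sin(θ/2) ≈ 0.694338.
With a = amp(|0⟩) = 0.9731 and b = amp(|1⟩) = 0.2304:
new amp(|0⟩) = (0.719649 - 0.694338i)·a = (0.7003 - 0.6757i)
new amp(|1⟩) = (0.719649 + 0.694338i)·b = (0.1658 + 0.16i)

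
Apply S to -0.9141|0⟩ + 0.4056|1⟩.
-0.9141|0⟩ + 0.4056i|1⟩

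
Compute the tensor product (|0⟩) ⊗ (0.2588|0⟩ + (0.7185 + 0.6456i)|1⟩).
0.2588|00⟩ + (0.7185 + 0.6456i)|01⟩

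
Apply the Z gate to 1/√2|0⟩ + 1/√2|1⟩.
1/√2|0⟩ - 1/√2|1⟩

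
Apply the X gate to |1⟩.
|0⟩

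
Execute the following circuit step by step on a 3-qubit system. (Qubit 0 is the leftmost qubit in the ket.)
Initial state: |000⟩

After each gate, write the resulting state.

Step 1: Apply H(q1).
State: 1/√2|000⟩ + 1/√2|010⟩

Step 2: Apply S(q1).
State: 1/√2|000⟩ + (1/√2)i|010⟩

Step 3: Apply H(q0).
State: 1/2|000⟩ + (1/2)i|010⟩ + 1/2|100⟩ + (1/2)i|110⟩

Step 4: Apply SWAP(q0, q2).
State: 1/2|000⟩ + 1/2|001⟩ + (1/2)i|010⟩ + (1/2)i|011⟩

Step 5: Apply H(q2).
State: 1/√2|000⟩ + (1/√2)i|010⟩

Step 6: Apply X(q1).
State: (1/√2)i|000⟩ + 1/√2|010⟩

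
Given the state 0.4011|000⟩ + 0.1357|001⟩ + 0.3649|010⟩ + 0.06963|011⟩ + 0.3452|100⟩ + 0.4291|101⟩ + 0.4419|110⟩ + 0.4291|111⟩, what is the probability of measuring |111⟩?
0.1841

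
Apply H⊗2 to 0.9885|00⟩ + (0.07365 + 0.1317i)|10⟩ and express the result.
(0.5311 + 0.06585i)|00⟩ + (0.5311 + 0.06585i)|01⟩ + (0.4574 - 0.06585i)|10⟩ + (0.4574 - 0.06585i)|11⟩

H⊗2 gives amp(|y⟩) = (1/2) Σ_x (−1)^(x·y) amp(|x⟩), where x·y is the number of positions in which both x and y have a 1.
|00⟩: (0.9885 + (0.07365 + 0.1317i))/2 = (0.5311 + 0.06585i)
|01⟩: (0.9885 + (0.07365 + 0.1317i))/2 = (0.5311 + 0.06585i)
|10⟩: (0.9885 - (0.07365 + 0.1317i))/2 = (0.4574 - 0.06585i)
|11⟩: (0.9885 - (0.07365 + 0.1317i))/2 = (0.4574 - 0.06585i)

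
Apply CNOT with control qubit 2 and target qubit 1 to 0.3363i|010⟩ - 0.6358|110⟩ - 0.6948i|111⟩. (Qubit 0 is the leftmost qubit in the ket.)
0.3363i|010⟩ - 0.6948i|101⟩ - 0.6358|110⟩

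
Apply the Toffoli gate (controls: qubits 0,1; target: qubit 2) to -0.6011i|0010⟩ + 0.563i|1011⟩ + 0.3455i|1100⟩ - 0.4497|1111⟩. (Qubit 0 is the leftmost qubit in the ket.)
-0.6011i|0010⟩ + 0.563i|1011⟩ - 0.4497|1101⟩ + 0.3455i|1110⟩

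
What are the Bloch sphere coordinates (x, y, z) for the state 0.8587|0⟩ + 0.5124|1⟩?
(0.88, 0, 0.4748)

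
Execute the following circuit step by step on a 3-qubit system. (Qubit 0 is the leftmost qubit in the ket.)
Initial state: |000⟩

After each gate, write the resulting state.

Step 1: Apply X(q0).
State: |100⟩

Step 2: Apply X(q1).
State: |110⟩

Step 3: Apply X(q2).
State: |111⟩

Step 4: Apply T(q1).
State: (1/√2 + (1/√2)i)|111⟩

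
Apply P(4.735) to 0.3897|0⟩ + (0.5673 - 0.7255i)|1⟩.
0.3897|0⟩ + (-0.7125 - 0.5836i)|1⟩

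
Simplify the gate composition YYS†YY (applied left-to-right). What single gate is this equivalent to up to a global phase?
S†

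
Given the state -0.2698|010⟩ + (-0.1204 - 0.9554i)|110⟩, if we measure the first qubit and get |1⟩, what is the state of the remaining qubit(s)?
(-0.125 - 0.9922i)|10⟩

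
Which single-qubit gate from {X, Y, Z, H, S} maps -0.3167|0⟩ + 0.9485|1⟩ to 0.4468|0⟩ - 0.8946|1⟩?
H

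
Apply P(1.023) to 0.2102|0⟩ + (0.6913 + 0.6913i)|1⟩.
0.2102|0⟩ + (-0.2301 + 0.9502i)|1⟩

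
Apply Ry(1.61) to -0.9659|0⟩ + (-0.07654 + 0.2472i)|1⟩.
(-0.6143 - 0.1782i)|0⟩ + (-0.7493 + 0.1713i)|1⟩

Ry(1.61) = [[cos(θ/2), −sin(θ/2)], [sin(θ/2), cos(θ/2)]]; θ = 1.61, cos(θ/2) ≈ 0.693111, sin(θ/2) ≈ 0.720831.
With a = amp(|0⟩) = -0.9659 and b = amp(|1⟩) = (-0.07654 + 0.2472i):
new amp(|0⟩) = (0.693111)·a + (-0.720831)·b = (-0.6143 - 0.1782i)
new amp(|1⟩) = (0.720831)·a + (0.693111)·b = (-0.7493 + 0.1713i)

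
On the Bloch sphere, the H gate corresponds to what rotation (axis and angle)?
Rotation by π around the (x+z)/√2 axis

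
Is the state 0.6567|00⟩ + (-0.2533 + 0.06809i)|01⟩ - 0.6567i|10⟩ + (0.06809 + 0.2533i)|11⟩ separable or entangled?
Separable

Writing the state as a|00⟩ + b|01⟩ + c|10⟩ + d|11⟩, it is a product state iff ad − bc = 0.
Here (a, b, c, d) = (0.6567, (-0.2533 + 0.06809i), -0.6567i, (0.06809 + 0.2533i)): ad − bc = (0.6567)(0.06809 + 0.2533i) − (-0.2533 + 0.06809i)(-0.6567i) = 0, so the state is separable.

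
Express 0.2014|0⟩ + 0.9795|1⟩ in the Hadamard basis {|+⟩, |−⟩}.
0.835|+⟩ - 0.5502|−⟩

With |ψ⟩ = α|0⟩ + β|1⟩, the Hadamard-basis coefficients are ⟨+|ψ⟩ = (α + β)/√2 and ⟨−|ψ⟩ = (α − β)/√2.
Here α = 0.2014, β = 0.9795: (α + β)/√2 = 0.835, (α − β)/√2 = -0.5502.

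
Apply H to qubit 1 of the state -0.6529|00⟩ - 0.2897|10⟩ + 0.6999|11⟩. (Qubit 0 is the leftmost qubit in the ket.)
-0.4617|00⟩ - 0.4617|01⟩ + 0.2901|10⟩ - 0.6998|11⟩

H on qubit 1 mixes each pair of kets that differ only in qubit 1: amplitudes (a, b) of (|…0…⟩, |…1…⟩) become ((a + b)/√2, (a − b)/√2). Kets absent from the input have amplitude 0.
(|00⟩, |01⟩): (a, b) = (-0.6529, 0) → (-0.4617, -0.4617)
(|10⟩, |11⟩): (a, b) = (-0.2897, 0.6999) → (0.2901, -0.6998)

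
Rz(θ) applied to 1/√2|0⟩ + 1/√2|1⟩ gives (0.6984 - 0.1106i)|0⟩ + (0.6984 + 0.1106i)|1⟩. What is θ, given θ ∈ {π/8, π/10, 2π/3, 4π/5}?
π/10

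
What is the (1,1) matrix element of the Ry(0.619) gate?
0.9525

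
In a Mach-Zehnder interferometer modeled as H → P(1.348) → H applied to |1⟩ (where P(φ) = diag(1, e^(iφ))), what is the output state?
(0.3895 - 0.4876i)|0⟩ + (0.6105 + 0.4876i)|1⟩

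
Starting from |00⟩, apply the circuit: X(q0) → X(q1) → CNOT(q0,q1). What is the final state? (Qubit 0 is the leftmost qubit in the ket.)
|10⟩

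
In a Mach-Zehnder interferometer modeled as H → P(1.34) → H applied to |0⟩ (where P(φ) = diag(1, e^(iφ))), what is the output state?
(0.6144 + 0.4867i)|0⟩ + (0.3856 - 0.4867i)|1⟩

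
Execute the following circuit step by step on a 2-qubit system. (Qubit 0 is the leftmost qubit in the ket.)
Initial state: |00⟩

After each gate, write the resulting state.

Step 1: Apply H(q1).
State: 1/√2|00⟩ + 1/√2|01⟩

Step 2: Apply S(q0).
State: 1/√2|00⟩ + 1/√2|01⟩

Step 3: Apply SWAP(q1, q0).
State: 1/√2|00⟩ + 1/√2|10⟩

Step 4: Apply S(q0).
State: 1/√2|00⟩ + (1/√2)i|10⟩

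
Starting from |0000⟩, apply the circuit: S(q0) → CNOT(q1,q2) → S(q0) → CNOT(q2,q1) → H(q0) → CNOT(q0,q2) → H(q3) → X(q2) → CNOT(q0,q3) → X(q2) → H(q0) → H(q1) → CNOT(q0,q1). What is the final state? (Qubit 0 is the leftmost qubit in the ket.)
0.25|0000⟩ + 0.25|0001⟩ + 0.25|0010⟩ + 0.25|0011⟩ + 0.25|0100⟩ + 0.25|0101⟩ + 0.25|0110⟩ + 0.25|0111⟩ + 0.25|1000⟩ + 0.25|1001⟩ - 0.25|1010⟩ - 0.25|1011⟩ + 0.25|1100⟩ + 0.25|1101⟩ - 0.25|1110⟩ - 0.25|1111⟩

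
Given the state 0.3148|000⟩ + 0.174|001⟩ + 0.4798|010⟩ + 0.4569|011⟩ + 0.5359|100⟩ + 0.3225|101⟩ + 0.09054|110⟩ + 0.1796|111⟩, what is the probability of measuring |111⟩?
0.03226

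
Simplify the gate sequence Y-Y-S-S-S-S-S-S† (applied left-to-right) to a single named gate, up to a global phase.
I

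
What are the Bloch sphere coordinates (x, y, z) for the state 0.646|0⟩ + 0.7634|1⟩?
(0.9863, 0, -0.1655)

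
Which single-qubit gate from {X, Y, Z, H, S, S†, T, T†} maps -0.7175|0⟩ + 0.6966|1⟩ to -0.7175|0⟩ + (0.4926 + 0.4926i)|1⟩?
T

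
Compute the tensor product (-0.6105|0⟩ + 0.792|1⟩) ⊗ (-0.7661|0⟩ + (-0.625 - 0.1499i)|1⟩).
0.4677|00⟩ + (0.3816 + 0.09151i)|01⟩ - 0.6068|10⟩ + (-0.495 - 0.1187i)|11⟩

amp(|b₁b₂…⟩) = product of the factor amplitudes for bits b₁, b₂, …; only kets whose every factor amplitude is nonzero survive.
|00⟩: (-0.6105)(-0.7661) = 0.4677
|01⟩: (-0.6105)(-0.625 - 0.1499i) = (0.3816 + 0.09151i)
|10⟩: (0.792)(-0.7661) = -0.6068
|11⟩: (0.792)(-0.625 - 0.1499i) = (-0.495 - 0.1187i)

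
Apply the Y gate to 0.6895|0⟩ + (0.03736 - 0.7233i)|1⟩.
(-0.7233 - 0.03736i)|0⟩ + 0.6895i|1⟩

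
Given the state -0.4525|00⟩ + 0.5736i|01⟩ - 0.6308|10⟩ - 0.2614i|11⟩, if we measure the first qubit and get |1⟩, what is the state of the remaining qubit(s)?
-0.9238|0⟩ - 0.3828i|1⟩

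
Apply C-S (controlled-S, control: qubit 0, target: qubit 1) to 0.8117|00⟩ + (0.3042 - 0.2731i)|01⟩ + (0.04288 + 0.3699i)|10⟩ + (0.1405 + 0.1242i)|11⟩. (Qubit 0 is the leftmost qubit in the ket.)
0.8117|00⟩ + (0.3042 - 0.2731i)|01⟩ + (0.04288 + 0.3699i)|10⟩ + (-0.1242 + 0.1405i)|11⟩

C-S leaves the control-|0⟩ kets |00⟩, |01⟩ unchanged and applies S to qubit 1 on the control-|1⟩ pair (|10⟩, |11⟩).
S = [[1, 0], [0, i]].
With a = amp(|10⟩) = (0.04288 + 0.3699i) and b = amp(|11⟩) = (0.1405 + 0.1242i):
new amp(|10⟩) = (1)·a = (0.04288 + 0.3699i)
new amp(|11⟩) = (i)·b = (-0.1242 + 0.1405i)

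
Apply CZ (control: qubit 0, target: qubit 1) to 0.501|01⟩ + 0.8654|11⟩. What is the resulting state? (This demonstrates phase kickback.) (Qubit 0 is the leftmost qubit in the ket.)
0.501|01⟩ - 0.8654|11⟩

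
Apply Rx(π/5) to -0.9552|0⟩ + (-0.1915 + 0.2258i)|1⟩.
(-0.8387 + 0.05918i)|0⟩ + (-0.1821 + 0.5099i)|1⟩

Rx(π/5) = [[cos(θ/2), −i·sin(θ/2)], [−i·sin(θ/2), cos(θ/2)]]; θ = π/5, cos(θ/2) ≈ 0.951057, sin(θ/2) ≈ 0.309017.
With a = amp(|0⟩) = -0.9552 and b = amp(|1⟩) = (-0.1915 + 0.2258i):
new amp(|0⟩) = (0.951057)·a + (-0.309017i)·b = (-0.8387 + 0.05918i)
new amp(|1⟩) = (-0.309017i)·a + (0.951057)·b = (-0.1821 + 0.5099i)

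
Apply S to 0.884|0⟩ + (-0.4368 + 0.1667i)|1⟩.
0.884|0⟩ + (-0.1667 - 0.4368i)|1⟩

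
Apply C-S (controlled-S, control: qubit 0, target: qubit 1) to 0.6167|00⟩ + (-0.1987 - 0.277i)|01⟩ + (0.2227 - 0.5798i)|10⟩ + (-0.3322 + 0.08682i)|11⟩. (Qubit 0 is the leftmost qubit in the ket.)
0.6167|00⟩ + (-0.1987 - 0.277i)|01⟩ + (0.2227 - 0.5798i)|10⟩ + (-0.08682 - 0.3322i)|11⟩

C-S leaves the control-|0⟩ kets |00⟩, |01⟩ unchanged and applies S to qubit 1 on the control-|1⟩ pair (|10⟩, |11⟩).
S = [[1, 0], [0, i]].
With a = amp(|10⟩) = (0.2227 - 0.5798i) and b = amp(|11⟩) = (-0.3322 + 0.08682i):
new amp(|10⟩) = (1)·a = (0.2227 - 0.5798i)
new amp(|11⟩) = (i)·b = (-0.08682 - 0.3322i)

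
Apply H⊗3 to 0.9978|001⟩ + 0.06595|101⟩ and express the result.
0.3761|000⟩ - 0.3761|001⟩ + 0.3761|010⟩ - 0.3761|011⟩ + 0.3295|100⟩ - 0.3295|101⟩ + 0.3295|110⟩ - 0.3295|111⟩

H⊗3 gives amp(|y⟩) = (1/2√2) Σ_x (−1)^(x·y) amp(|x⟩), where x·y is the number of positions in which both x and y have a 1.
|000⟩: (0.9978 + 0.06595)/(2√2) = 0.3761
|001⟩: (-0.9978 - 0.06595)/(2√2) = -0.3761
|010⟩: (0.9978 + 0.06595)/(2√2) = 0.3761
|011⟩: (-0.9978 - 0.06595)/(2√2) = -0.3761
|100⟩: (0.9978 - 0.06595)/(2√2) = 0.3295
|101⟩: (-0.9978 + 0.06595)/(2√2) = -0.3295
|110⟩: (0.9978 - 0.06595)/(2√2) = 0.3295
|111⟩: (-0.9978 + 0.06595)/(2√2) = -0.3295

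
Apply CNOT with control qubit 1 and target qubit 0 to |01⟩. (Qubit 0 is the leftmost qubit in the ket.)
|11⟩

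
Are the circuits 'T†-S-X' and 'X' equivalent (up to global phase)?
No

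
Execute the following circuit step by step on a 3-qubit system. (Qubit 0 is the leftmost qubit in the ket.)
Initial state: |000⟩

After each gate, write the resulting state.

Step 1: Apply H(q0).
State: 1/√2|000⟩ + 1/√2|100⟩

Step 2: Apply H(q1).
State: 1/2|000⟩ + 1/2|010⟩ + 1/2|100⟩ + 1/2|110⟩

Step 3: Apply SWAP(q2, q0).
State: 1/2|000⟩ + 1/2|001⟩ + 1/2|010⟩ + 1/2|011⟩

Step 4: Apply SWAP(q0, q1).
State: 1/2|000⟩ + 1/2|001⟩ + 1/2|100⟩ + 1/2|101⟩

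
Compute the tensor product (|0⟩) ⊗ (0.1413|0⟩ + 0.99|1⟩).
0.1413|00⟩ + 0.99|01⟩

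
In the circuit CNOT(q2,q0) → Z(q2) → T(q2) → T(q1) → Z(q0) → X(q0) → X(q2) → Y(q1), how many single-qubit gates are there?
7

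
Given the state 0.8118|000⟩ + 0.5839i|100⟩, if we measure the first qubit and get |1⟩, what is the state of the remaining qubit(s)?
i|00⟩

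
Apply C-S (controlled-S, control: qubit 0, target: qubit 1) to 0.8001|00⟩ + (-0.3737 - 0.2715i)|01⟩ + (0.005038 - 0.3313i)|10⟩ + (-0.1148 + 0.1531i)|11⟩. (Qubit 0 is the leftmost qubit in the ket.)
0.8001|00⟩ + (-0.3737 - 0.2715i)|01⟩ + (0.005038 - 0.3313i)|10⟩ + (-0.1531 - 0.1148i)|11⟩

C-S leaves the control-|0⟩ kets |00⟩, |01⟩ unchanged and applies S to qubit 1 on the control-|1⟩ pair (|10⟩, |11⟩).
S = [[1, 0], [0, i]].
With a = amp(|10⟩) = (0.005038 - 0.3313i) and b = amp(|11⟩) = (-0.1148 + 0.1531i):
new amp(|10⟩) = (1)·a = (0.005038 - 0.3313i)
new amp(|11⟩) = (i)·b = (-0.1531 - 0.1148i)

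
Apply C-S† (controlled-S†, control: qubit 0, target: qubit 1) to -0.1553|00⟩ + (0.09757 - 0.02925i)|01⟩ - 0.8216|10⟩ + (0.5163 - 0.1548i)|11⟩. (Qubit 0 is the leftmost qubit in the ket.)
-0.1553|00⟩ + (0.09757 - 0.02925i)|01⟩ - 0.8216|10⟩ + (-0.1548 - 0.5163i)|11⟩

C-S† leaves the control-|0⟩ kets |00⟩, |01⟩ unchanged and applies S† to qubit 1 on the control-|1⟩ pair (|10⟩, |11⟩).
S† = [[1, 0], [0, -i]].
With a = amp(|10⟩) = -0.8216 and b = amp(|11⟩) = (0.5163 - 0.1548i):
new amp(|10⟩) = (1)·a = -0.8216
new amp(|11⟩) = (-i)·b = (-0.1548 - 0.5163i)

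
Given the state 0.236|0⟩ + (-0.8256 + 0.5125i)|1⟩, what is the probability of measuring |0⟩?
0.0557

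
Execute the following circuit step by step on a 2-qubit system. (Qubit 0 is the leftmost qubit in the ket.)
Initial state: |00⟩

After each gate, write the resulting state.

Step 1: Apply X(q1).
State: |01⟩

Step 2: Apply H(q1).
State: 1/√2|00⟩ - 1/√2|01⟩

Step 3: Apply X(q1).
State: -1/√2|00⟩ + 1/√2|01⟩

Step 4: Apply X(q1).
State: 1/√2|00⟩ - 1/√2|01⟩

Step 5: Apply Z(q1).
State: 1/√2|00⟩ + 1/√2|01⟩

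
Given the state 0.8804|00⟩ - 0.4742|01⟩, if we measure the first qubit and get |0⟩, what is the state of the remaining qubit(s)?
0.8804|0⟩ - 0.4742|1⟩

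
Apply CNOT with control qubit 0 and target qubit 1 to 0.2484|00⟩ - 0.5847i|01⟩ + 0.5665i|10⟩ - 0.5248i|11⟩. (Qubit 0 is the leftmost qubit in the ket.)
0.2484|00⟩ - 0.5847i|01⟩ - 0.5248i|10⟩ + 0.5665i|11⟩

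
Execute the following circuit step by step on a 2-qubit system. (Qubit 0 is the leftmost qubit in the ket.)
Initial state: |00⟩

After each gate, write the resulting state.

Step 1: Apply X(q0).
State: |10⟩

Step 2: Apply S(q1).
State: |10⟩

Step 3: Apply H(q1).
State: 1/√2|10⟩ + 1/√2|11⟩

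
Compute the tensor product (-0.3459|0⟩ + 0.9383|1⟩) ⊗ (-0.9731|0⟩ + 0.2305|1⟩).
0.3366|00⟩ - 0.07973|01⟩ - 0.9131|10⟩ + 0.2163|11⟩

amp(|b₁b₂…⟩) = product of the factor amplitudes for bits b₁, b₂, …; only kets whose every factor amplitude is nonzero survive.
|00⟩: (-0.3459)(-0.9731) = 0.3366
|01⟩: (-0.3459)(0.2305) = -0.07973
|10⟩: (0.9383)(-0.9731) = -0.9131
|11⟩: (0.9383)(0.2305) = 0.2163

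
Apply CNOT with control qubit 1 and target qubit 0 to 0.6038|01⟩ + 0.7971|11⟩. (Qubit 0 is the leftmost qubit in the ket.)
0.7971|01⟩ + 0.6038|11⟩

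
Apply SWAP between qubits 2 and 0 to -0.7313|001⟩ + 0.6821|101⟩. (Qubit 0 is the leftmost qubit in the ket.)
-0.7313|100⟩ + 0.6821|101⟩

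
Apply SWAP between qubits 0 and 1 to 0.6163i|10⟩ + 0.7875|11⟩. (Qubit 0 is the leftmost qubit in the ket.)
0.6163i|01⟩ + 0.7875|11⟩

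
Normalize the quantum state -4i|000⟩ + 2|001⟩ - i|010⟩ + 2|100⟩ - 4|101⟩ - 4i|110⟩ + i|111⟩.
-0.5252i|000⟩ + 0.2626|001⟩ - 0.1313i|010⟩ + 0.2626|100⟩ - 0.5252|101⟩ - 0.5252i|110⟩ + 0.1313i|111⟩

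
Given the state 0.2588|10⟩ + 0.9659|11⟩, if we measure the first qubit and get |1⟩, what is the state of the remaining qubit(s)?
0.2588|0⟩ + 0.9659|1⟩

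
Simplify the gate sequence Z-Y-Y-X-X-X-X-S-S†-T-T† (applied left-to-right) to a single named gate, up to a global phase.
Z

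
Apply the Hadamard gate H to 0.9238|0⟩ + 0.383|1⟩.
0.924|0⟩ + 0.3824|1⟩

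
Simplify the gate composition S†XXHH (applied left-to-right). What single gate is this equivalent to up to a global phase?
S†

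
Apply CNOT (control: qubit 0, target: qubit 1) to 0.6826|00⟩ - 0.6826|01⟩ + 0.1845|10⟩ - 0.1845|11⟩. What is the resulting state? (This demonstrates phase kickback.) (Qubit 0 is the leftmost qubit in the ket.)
0.6826|00⟩ - 0.6826|01⟩ - 0.1845|10⟩ + 0.1845|11⟩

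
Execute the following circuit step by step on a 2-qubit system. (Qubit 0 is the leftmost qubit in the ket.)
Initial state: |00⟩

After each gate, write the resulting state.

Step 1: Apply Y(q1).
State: i|01⟩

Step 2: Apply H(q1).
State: (1/√2)i|00⟩ - (1/√2)i|01⟩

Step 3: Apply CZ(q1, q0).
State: (1/√2)i|00⟩ - (1/√2)i|01⟩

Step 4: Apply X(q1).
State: -(1/√2)i|00⟩ + (1/√2)i|01⟩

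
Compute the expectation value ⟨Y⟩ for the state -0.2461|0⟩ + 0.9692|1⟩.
0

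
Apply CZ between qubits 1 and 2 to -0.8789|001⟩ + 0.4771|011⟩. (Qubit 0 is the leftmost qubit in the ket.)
-0.8789|001⟩ - 0.4771|011⟩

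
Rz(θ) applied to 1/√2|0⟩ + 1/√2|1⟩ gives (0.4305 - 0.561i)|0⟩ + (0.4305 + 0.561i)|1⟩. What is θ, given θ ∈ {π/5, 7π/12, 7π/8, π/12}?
7π/12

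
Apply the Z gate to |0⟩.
|0⟩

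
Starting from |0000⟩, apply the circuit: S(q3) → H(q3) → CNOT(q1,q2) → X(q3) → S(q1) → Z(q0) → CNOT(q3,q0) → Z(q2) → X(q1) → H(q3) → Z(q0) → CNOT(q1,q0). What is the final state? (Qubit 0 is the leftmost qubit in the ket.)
-1/2|0100⟩ + 1/2|0101⟩ + 1/2|1100⟩ + 1/2|1101⟩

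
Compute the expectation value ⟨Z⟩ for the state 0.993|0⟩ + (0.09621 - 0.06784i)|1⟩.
0.9722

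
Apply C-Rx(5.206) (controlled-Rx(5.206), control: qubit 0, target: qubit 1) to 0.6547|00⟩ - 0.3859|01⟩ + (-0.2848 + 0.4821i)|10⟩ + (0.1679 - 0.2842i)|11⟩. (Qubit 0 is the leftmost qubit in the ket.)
0.6547|00⟩ - 0.3859|01⟩ + (0.09871 - 0.5i)|10⟩ + (0.1032 + 0.39i)|11⟩

C-Rx(5.206) leaves the control-|0⟩ kets |00⟩, |01⟩ unchanged and applies Rx(5.206) to qubit 1 on the control-|1⟩ pair (|10⟩, |11⟩).
Rx(5.206) = [[cos(θ/2), −i·sin(θ/2)], [−i·sin(θ/2), cos(θ/2)]]; θ = 5.206, cos(θ/2) ≈ -0.858431, sin(θ/2) ≈ 0.512928.
With a = amp(|10⟩) = (-0.2848 + 0.4821i) and b = amp(|11⟩) = (0.1679 - 0.2842i):
new amp(|10⟩) = (-0.858431)·a + (-0.512928i)·b = (0.09871 - 0.5i)
new amp(|11⟩) = (-0.512928i)·a + (-0.858431)·b = (0.1032 + 0.39i)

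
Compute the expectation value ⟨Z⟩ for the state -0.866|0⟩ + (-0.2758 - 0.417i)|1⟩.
0.5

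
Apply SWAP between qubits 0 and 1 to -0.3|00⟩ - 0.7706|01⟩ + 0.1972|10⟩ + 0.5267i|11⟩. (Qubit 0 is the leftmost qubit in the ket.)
-0.3|00⟩ + 0.1972|01⟩ - 0.7706|10⟩ + 0.5267i|11⟩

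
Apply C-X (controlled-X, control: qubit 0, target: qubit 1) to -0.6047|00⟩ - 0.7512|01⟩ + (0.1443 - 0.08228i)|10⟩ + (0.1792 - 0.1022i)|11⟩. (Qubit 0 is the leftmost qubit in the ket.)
-0.6047|00⟩ - 0.7512|01⟩ + (0.1792 - 0.1022i)|10⟩ + (0.1443 - 0.08228i)|11⟩

C-X leaves the control-|0⟩ kets |00⟩, |01⟩ unchanged and applies X to qubit 1 on the control-|1⟩ pair (|10⟩, |11⟩).
X = [[0, 1], [1, 0]].
With a = amp(|10⟩) = (0.1443 - 0.08228i) and b = amp(|11⟩) = (0.1792 - 0.1022i):
new amp(|10⟩) = (1)·b = (0.1792 - 0.1022i)
new amp(|11⟩) = (1)·a = (0.1443 - 0.08228i)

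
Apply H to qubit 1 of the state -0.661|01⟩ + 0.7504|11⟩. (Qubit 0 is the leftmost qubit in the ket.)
-0.4674|00⟩ + 0.4674|01⟩ + 0.5306|10⟩ - 0.5306|11⟩

H on qubit 1 mixes each pair of kets that differ only in qubit 1: amplitudes (a, b) of (|…0…⟩, |…1…⟩) become ((a + b)/√2, (a − b)/√2). Kets absent from the input have amplitude 0.
(|00⟩, |01⟩): (a, b) = (0, -0.661) → (-0.4674, 0.4674)
(|10⟩, |11⟩): (a, b) = (0, 0.7504) → (0.5306, -0.5306)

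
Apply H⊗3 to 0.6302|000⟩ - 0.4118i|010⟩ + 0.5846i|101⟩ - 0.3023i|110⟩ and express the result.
(0.2228 - 0.04579i)|000⟩ + (0.2228 - 0.4592i)|001⟩ + (0.2228 + 0.4592i)|010⟩ + (0.2228 + 0.04579i)|011⟩ + (0.2228 - 0.2454i)|100⟩ + (0.2228 + 0.168i)|101⟩ + (0.2228 - 0.168i)|110⟩ + (0.2228 + 0.2454i)|111⟩

H⊗3 gives amp(|y⟩) = (1/2√2) Σ_x (−1)^(x·y) amp(|x⟩), where x·y is the number of positions in which both x and y have a 1.
|000⟩: (0.6302 - 0.4118i + 0.5846i - 0.3023i)/(2√2) = (0.2228 - 0.04579i)
|001⟩: (0.6302 - 0.4118i - 0.5846i - 0.3023i)/(2√2) = (0.2228 - 0.4592i)
|010⟩: (0.6302 + 0.4118i + 0.5846i + 0.3023i)/(2√2) = (0.2228 + 0.4592i)
|011⟩: (0.6302 + 0.4118i - 0.5846i + 0.3023i)/(2√2) = (0.2228 + 0.04579i)
|100⟩: (0.6302 - 0.4118i - 0.5846i + 0.3023i)/(2√2) = (0.2228 - 0.2454i)
|101⟩: (0.6302 - 0.4118i + 0.5846i + 0.3023i)/(2√2) = (0.2228 + 0.168i)
|110⟩: (0.6302 + 0.4118i - 0.5846i - 0.3023i)/(2√2) = (0.2228 - 0.168i)
|111⟩: (0.6302 + 0.4118i + 0.5846i - 0.3023i)/(2√2) = (0.2228 + 0.2454i)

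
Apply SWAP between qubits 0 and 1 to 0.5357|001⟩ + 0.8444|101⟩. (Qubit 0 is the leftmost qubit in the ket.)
0.5357|001⟩ + 0.8444|011⟩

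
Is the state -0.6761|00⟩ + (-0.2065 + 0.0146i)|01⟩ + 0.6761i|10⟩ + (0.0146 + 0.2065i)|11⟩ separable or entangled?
Separable

Writing the state as a|00⟩ + b|01⟩ + c|10⟩ + d|11⟩, it is a product state iff ad − bc = 0.
Here (a, b, c, d) = (-0.6761, (-0.2065 + 0.0146i), 0.6761i, (0.0146 + 0.2065i)): ad − bc = (-0.6761)(0.0146 + 0.2065i) − (-0.2065 + 0.0146i)(0.6761i) = 0, so the state is separable.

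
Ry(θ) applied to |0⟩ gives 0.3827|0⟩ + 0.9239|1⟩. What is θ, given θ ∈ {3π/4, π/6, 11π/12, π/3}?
3π/4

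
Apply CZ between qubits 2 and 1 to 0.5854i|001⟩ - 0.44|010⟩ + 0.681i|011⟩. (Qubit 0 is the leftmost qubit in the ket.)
0.5854i|001⟩ - 0.44|010⟩ - 0.681i|011⟩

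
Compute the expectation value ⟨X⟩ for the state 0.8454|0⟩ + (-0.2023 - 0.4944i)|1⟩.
-0.342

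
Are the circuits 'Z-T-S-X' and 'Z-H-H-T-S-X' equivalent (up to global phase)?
Yes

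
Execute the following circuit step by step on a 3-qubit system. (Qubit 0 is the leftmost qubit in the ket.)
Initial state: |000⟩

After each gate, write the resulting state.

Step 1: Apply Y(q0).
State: i|100⟩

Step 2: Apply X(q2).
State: i|101⟩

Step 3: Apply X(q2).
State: i|100⟩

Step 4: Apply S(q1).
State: i|100⟩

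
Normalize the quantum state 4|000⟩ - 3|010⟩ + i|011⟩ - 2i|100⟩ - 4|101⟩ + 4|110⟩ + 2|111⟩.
0.4924|000⟩ - 0.3693|010⟩ + 0.1231i|011⟩ - 0.2462i|100⟩ - 0.4924|101⟩ + 0.4924|110⟩ + 0.2462|111⟩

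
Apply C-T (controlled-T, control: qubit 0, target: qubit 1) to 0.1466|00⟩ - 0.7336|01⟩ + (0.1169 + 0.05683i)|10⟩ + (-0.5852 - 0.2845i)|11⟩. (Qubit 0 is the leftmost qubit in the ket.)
0.1466|00⟩ - 0.7336|01⟩ + (0.1169 + 0.05683i)|10⟩ + (-0.2126 - 0.615i)|11⟩

C-T leaves the control-|0⟩ kets |00⟩, |01⟩ unchanged and applies T to qubit 1 on the control-|1⟩ pair (|10⟩, |11⟩).
T = [[1, 0], [0, (1/√2 + (1/√2)i)]].
With a = amp(|10⟩) = (0.1169 + 0.05683i) and b = amp(|11⟩) = (-0.5852 - 0.2845i):
new amp(|10⟩) = (1)·a = (0.1169 + 0.05683i)
new amp(|11⟩) = (1/√2 + (1/√2)i)·b = (-0.2126 - 0.615i)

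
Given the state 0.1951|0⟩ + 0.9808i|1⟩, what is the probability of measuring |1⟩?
0.962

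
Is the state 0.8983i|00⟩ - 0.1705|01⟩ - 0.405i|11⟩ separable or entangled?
Entangled

Writing the state as a|00⟩ + b|01⟩ + c|10⟩ + d|11⟩, it is a product state iff ad − bc = 0.
Here (a, b, c, d) = (0.8983i, -0.1705, 0, -0.405i): ad − bc = (0.8983i)(-0.405i) − (-0.1705)(0) = 0.3638 ≠ 0, so the state is entangled.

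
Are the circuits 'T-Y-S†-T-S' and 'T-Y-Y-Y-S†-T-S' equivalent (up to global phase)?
Yes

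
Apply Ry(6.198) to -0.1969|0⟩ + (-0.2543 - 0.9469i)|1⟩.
(0.2075 + 0.04032i)|0⟩ + (0.2457 + 0.946i)|1⟩

Ry(6.198) = [[cos(θ/2), −sin(θ/2)], [sin(θ/2), cos(θ/2)]]; θ = 6.198, cos(θ/2) ≈ -0.999093, sin(θ/2) ≈ 0.0425798.
With a = amp(|0⟩) = -0.1969 and b = amp(|1⟩) = (-0.2543 - 0.9469i):
new amp(|0⟩) = (-0.999093)·a + (-0.0425798)·b = (0.2075 + 0.04032i)
new amp(|1⟩) = (0.0425798)·a + (-0.999093)·b = (0.2457 + 0.946i)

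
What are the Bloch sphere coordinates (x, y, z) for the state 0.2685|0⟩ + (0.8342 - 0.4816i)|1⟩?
(0.448, -0.2586, -0.8557)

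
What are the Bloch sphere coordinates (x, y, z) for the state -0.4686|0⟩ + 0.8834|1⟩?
(-0.8279, 0, -0.5608)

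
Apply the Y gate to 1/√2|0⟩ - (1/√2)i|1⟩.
-1/√2|0⟩ + (1/√2)i|1⟩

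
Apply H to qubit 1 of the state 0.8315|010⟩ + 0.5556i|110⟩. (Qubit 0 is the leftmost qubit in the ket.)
0.588|000⟩ - 0.588|010⟩ + 0.3929i|100⟩ - 0.3929i|110⟩

H on qubit 1 mixes each pair of kets that differ only in qubit 1: amplitudes (a, b) of (|…0…⟩, |…1…⟩) become ((a + b)/√2, (a − b)/√2). Kets absent from the input have amplitude 0.
(|000⟩, |010⟩): (a, b) = (0, 0.8315) → (0.588, -0.588)
(|100⟩, |110⟩): (a, b) = (0, 0.5556i) → (0.3929i, -0.3929i)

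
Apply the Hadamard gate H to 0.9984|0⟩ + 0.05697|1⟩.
0.7463|0⟩ + 0.6657|1⟩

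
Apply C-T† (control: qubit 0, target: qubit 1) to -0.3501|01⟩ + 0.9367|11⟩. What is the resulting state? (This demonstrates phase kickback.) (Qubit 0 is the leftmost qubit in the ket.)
-0.3501|01⟩ + (0.6623 - 0.6623i)|11⟩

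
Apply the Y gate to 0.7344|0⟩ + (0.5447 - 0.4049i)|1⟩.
(-0.4049 - 0.5447i)|0⟩ + 0.7344i|1⟩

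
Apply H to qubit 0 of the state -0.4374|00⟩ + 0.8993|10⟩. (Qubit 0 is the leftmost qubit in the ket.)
0.3266|00⟩ - 0.9452|10⟩

H on qubit 0 mixes each pair of kets that differ only in qubit 0: amplitudes (a, b) of (|…0…⟩, |…1…⟩) become ((a + b)/√2, (a − b)/√2). Kets absent from the input have amplitude 0.
(|00⟩, |10⟩): (a, b) = (-0.4374, 0.8993) → (0.3266, -0.9452)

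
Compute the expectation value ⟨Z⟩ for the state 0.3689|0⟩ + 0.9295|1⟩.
-0.7279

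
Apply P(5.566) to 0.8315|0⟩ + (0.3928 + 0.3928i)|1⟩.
0.8315|0⟩ + (0.5542 + 0.03786i)|1⟩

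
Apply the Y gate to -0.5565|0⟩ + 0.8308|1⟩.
-0.8308i|0⟩ - 0.5565i|1⟩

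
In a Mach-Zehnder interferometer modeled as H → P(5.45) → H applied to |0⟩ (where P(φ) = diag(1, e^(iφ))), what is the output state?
(0.8363 - 0.37i)|0⟩ + (0.1637 + 0.37i)|1⟩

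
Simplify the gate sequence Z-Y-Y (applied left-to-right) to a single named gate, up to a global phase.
Z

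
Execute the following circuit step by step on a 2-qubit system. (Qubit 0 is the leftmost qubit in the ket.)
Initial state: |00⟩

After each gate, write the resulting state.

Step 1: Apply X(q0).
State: |10⟩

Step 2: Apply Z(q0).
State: -|10⟩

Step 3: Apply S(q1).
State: -|10⟩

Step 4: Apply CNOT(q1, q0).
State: -|10⟩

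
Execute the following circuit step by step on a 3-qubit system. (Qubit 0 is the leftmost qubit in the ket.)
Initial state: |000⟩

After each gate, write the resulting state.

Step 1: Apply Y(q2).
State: i|001⟩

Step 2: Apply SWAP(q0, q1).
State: i|001⟩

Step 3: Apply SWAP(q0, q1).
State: i|001⟩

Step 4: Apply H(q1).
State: (1/√2)i|001⟩ + (1/√2)i|011⟩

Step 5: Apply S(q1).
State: (1/√2)i|001⟩ - 1/√2|011⟩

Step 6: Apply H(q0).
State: (1/2)i|001⟩ - 1/2|011⟩ + (1/2)i|101⟩ - 1/2|111⟩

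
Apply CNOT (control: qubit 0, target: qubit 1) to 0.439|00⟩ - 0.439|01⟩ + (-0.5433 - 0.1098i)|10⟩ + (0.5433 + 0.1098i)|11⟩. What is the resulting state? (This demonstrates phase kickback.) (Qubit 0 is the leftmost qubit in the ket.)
0.439|00⟩ - 0.439|01⟩ + (0.5433 + 0.1098i)|10⟩ + (-0.5433 - 0.1098i)|11⟩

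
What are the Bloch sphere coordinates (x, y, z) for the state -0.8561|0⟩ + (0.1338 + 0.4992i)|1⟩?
(-0.2291, -0.8547, 0.4658)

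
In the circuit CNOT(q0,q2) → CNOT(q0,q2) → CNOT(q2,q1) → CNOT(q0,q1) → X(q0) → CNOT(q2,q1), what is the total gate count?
6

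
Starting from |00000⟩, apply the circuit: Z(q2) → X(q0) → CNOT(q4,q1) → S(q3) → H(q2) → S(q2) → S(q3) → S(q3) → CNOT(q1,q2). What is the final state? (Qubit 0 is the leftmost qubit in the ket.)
1/√2|10000⟩ + (1/√2)i|10100⟩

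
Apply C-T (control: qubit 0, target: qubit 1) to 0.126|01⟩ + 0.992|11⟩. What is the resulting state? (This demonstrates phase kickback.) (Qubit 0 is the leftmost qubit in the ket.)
0.126|01⟩ + (0.7014 + 0.7014i)|11⟩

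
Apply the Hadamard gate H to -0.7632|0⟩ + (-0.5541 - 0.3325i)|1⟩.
(-0.9315 - 0.2351i)|0⟩ + (-0.1479 + 0.2351i)|1⟩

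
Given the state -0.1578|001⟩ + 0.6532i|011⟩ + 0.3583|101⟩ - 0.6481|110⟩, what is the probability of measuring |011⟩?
0.4267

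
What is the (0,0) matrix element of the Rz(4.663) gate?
(-0.6894 - 0.7244i)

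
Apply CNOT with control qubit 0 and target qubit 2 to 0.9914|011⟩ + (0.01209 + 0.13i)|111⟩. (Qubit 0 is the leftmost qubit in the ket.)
0.9914|011⟩ + (0.01209 + 0.13i)|110⟩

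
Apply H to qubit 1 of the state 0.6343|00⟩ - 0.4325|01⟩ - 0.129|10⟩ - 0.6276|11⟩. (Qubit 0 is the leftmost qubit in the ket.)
0.1427|00⟩ + 0.7543|01⟩ - 0.535|10⟩ + 0.3526|11⟩

H on qubit 1 mixes each pair of kets that differ only in qubit 1: amplitudes (a, b) of (|…0…⟩, |…1…⟩) become ((a + b)/√2, (a − b)/√2). Kets absent from the input have amplitude 0.
(|00⟩, |01⟩): (a, b) = (0.6343, -0.4325) → (0.1427, 0.7543)
(|10⟩, |11⟩): (a, b) = (-0.129, -0.6276) → (-0.535, 0.3526)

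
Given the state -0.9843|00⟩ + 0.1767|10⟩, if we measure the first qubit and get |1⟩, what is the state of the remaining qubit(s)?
|0⟩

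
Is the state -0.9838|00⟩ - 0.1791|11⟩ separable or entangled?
Entangled

Writing the state as a|00⟩ + b|01⟩ + c|10⟩ + d|11⟩, it is a product state iff ad − bc = 0.
Here (a, b, c, d) = (-0.9838, 0, 0, -0.1791): ad − bc = (-0.9838)(-0.1791) − (0)(0) = 0.1762 ≠ 0, so the state is entangled.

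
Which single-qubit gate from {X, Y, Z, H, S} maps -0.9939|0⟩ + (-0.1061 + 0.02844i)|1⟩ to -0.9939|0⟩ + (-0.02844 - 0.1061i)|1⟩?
S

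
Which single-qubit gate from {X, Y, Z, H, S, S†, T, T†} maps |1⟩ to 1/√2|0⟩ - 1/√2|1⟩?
H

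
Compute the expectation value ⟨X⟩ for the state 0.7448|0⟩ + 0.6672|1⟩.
0.9939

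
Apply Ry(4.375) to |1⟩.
-0.8158|0⟩ - 0.5783|1⟩

Ry(4.375) = [[cos(θ/2), −sin(θ/2)], [sin(θ/2), cos(θ/2)]]; θ = 4.375, cos(θ/2) ≈ -0.578349, sin(θ/2) ≈ 0.815789.
With a = amp(|0⟩) = 0 and b = amp(|1⟩) = 1:
new amp(|0⟩) = (-0.578349)·a + (-0.815789)·b = -0.8158
new amp(|1⟩) = (0.815789)·a + (-0.578349)·b = -0.5783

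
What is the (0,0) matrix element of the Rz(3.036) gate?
(0.05277 - 0.9986i)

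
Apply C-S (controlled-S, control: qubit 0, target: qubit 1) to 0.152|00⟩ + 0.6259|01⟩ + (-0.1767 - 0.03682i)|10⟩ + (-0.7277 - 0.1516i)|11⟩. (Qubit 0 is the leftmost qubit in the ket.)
0.152|00⟩ + 0.6259|01⟩ + (-0.1767 - 0.03682i)|10⟩ + (0.1516 - 0.7277i)|11⟩

C-S leaves the control-|0⟩ kets |00⟩, |01⟩ unchanged and applies S to qubit 1 on the control-|1⟩ pair (|10⟩, |11⟩).
S = [[1, 0], [0, i]].
With a = amp(|10⟩) = (-0.1767 - 0.03682i) and b = amp(|11⟩) = (-0.7277 - 0.1516i):
new amp(|10⟩) = (1)·a = (-0.1767 - 0.03682i)
new amp(|11⟩) = (i)·b = (0.1516 - 0.7277i)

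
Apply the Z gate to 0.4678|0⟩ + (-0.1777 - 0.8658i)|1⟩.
0.4678|0⟩ + (0.1777 + 0.8658i)|1⟩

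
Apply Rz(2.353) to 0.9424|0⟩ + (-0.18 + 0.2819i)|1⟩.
(0.362 - 0.8701i)|0⟩ + (-0.3294 - 0.05789i)|1⟩

Rz(2.353) = [[e^(−iθ/2), 0], [0, e^(iθ/2)]] with e^(±iθ/2) = cos(θ/2) ± i·sin(θ/2); θ = 2.353, cos(θ/2) ≈ 0.384159, sin(θ/2) ≈ 0.923267.
With a = amp(|0⟩) = 0.9424 and b = amp(|1⟩) = (-0.18 + 0.2819i):
new amp(|0⟩) = (0.384159 - 0.923267i)·a = (0.362 - 0.8701i)
new amp(|1⟩) = (0.384159 + 0.923267i)·b = (-0.3294 - 0.05789i)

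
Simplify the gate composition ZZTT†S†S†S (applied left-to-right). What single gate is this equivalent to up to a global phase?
S†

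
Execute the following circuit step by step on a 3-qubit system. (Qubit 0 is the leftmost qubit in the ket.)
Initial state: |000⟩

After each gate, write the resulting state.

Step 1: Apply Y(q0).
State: i|100⟩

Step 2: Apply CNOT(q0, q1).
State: i|110⟩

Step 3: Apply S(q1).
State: -|110⟩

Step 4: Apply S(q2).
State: -|110⟩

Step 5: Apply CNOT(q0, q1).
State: -|100⟩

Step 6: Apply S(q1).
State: -|100⟩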